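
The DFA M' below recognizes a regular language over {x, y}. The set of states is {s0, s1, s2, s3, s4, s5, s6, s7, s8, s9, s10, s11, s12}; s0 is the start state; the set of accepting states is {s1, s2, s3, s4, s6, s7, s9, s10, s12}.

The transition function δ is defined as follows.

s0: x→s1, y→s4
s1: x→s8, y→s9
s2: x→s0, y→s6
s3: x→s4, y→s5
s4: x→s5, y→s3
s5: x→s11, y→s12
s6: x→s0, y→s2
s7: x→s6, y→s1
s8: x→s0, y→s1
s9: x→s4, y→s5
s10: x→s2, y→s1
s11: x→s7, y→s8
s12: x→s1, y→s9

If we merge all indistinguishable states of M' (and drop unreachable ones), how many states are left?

First remove the unreachable states {s10}; 12 states remain.
P0 = {s1,s2,s3,s4,s6,s7,s9,s12} | {s0,s5,s8,s11}.
Refine {s1,s2,s3,s4,s6,s7,s9,s12} on symbol x: members go to different blocks, giving {s1,s2,s4,s6} and {s3,s7,s9,s12}.
Refine {s1,s2,s4,s6} on symbol y: members go to different blocks, giving {s1,s4} and {s2,s6}.
Split {s0,s5,s8,s11} by δ(·,x) → {s5,s8} and {s0} and {s11}.
Split {s5,s8} by δ(·,x) → {s5} and {s8}.
On input x, block {s1,s4} splits into {s1} and {s4}.
Refine {s3,s7,s9,s12} on symbol x: members go to different blocks, giving {s3,s9} and {s7} and {s12}.
The partition is now stable with 10 blocks: {s1} | {s5} | {s3,s9} | {s2,s6} | {s0} | {s11} | {s8} | {s4} | {s7} | {s12}.

10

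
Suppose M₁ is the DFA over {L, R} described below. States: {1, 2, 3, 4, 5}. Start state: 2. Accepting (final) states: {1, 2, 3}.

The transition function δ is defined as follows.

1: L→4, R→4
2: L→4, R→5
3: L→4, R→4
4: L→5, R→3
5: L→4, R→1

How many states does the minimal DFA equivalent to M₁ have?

Start with accepting vs non-accepting: {1,2,3} | {4,5}.
No further refinement is possible. Final partition (2 blocks): {1,2,3} | {4,5}.

2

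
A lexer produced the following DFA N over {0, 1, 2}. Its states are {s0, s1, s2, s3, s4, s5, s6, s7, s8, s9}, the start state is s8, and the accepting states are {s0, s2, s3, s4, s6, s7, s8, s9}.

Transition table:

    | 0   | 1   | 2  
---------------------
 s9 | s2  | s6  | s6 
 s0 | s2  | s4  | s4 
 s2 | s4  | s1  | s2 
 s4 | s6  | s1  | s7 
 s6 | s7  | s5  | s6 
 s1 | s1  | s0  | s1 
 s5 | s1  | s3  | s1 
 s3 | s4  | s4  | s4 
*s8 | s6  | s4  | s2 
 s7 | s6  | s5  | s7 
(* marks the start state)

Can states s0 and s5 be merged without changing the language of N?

No

First remove the unreachable states {s9}; 9 states remain.
Initial partition by acceptance: {s0,s2,s3,s4,s6,s7,s8} | {s1,s5}.
On input 1, block {s0,s2,s3,s4,s6,s7,s8} splits into {s2,s4,s6,s7} and {s0,s3,s8}.
Stable partition: {s2,s4,s6,s7} | {s1,s5} | {s0,s3,s8} — 3 equivalence classes.
s0 and s5 end up in different blocks, so they are distinguishable. For instance, the string 'ε' is accepted from only s0.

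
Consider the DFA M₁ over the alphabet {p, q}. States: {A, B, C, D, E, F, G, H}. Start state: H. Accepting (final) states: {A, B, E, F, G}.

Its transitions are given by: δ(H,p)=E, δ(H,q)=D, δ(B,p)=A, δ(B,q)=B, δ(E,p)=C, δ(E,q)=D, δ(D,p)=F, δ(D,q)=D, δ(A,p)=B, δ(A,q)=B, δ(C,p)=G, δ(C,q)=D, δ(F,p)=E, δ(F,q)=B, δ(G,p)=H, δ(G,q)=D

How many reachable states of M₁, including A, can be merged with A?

P0 = {A,B,E,F,G} | {C,D,H}.
On input p, block {A,B,E,F,G} splits into {A,B,F} and {E,G}.
Split {A,B,F} by δ(·,p) → {A,B} and {F}.
Split {C,D,H} by δ(·,p) → {C,H} and {D}.
The partition is now stable with 5 blocks: {A,B} | {C,H} | {E,G} | {F} | {D}.
State A belongs to the block {A,B}, which has 2 states.

2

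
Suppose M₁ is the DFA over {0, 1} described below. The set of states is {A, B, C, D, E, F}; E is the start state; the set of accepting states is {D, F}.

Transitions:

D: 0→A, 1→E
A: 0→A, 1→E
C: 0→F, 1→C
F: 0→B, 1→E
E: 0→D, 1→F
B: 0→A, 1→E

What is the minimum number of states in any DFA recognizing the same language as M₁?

3

First remove the unreachable states {C}; 5 states remain.
Initial partition by acceptance: {D,F} | {A,B,E}.
Refine {A,B,E} on symbol 0: members go to different blocks, giving {A,B} and {E}.
No further refinement is possible. Final partition (3 blocks): {D,F} | {A,B} | {E}.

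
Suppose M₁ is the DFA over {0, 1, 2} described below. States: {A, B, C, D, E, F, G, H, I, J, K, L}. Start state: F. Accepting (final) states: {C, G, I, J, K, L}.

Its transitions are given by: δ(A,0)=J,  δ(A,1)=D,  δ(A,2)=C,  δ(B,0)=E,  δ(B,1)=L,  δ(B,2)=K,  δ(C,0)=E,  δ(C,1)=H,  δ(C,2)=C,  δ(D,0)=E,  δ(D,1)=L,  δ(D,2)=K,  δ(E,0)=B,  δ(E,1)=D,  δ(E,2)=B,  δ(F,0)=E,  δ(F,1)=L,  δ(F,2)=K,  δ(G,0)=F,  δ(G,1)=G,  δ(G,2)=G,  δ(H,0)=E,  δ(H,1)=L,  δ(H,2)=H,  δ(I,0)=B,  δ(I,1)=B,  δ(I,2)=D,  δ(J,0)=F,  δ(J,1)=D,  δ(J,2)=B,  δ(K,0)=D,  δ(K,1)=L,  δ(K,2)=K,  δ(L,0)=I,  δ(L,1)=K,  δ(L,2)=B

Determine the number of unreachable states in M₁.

5

BFS from F reaches {B, D, E, F, I, K, L}; the 5 state(s) A, C, G, H, J are never visited.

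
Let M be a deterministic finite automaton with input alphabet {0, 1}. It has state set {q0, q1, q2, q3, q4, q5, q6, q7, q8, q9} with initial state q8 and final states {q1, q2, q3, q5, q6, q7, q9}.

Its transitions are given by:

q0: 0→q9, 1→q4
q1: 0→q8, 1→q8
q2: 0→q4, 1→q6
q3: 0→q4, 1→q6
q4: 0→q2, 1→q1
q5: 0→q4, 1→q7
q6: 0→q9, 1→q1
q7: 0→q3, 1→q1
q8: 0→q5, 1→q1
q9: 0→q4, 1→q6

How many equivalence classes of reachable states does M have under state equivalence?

States {q0} cannot be reached from the start state, so discard them.
P0 = {q1,q2,q3,q5,q6,q7,q9} | {q4,q8}.
On input 0, block {q1,q2,q3,q5,q6,q7,q9} splits into {q1,q2,q3,q5,q9} and {q6,q7}.
Split {q1,q2,q3,q5,q9} by δ(·,1) → {q2,q3,q5,q9} and {q1}.
The partition is now stable with 4 blocks: {q2,q3,q5,q9} | {q4,q8} | {q6,q7} | {q1}.

4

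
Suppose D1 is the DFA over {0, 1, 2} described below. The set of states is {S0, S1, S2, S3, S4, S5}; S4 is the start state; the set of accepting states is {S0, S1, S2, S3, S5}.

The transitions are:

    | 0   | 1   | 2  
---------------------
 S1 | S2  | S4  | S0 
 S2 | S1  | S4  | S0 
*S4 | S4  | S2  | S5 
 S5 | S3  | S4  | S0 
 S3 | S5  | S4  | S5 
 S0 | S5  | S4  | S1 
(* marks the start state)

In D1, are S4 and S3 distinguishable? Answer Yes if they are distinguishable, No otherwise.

Yes

Every state is reachable, so we keep all 6.
Initial partition by acceptance: {S0,S1,S2,S3,S5} | {S4}.
No further refinement is possible. Final partition (2 blocks): {S0,S1,S2,S3,S5} | {S4}.
S4 and S3 end up in different blocks, so they are distinguishable. For instance, the string 'ε' is accepted from only S3.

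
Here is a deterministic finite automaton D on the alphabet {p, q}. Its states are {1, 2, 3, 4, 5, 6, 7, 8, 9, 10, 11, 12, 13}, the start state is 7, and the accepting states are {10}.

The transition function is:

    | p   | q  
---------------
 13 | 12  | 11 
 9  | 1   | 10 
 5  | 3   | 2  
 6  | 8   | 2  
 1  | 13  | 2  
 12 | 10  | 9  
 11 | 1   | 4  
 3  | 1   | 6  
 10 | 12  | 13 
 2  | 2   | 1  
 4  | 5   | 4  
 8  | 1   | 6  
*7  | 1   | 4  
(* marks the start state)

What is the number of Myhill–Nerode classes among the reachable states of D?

All states are reachable from the start state.
Start with accepting vs non-accepting: {10} | {1,2,3,4,5,6,7,8,9,11,12,13}.
Refine {1,2,3,4,5,6,7,8,9,11,12,13} on symbol p: members go to different blocks, giving {1,2,3,4,5,6,7,8,9,11,13} and {12}.
Refine {1,2,3,4,5,6,7,8,9,11,13} on symbol p: members go to different blocks, giving {1,2,3,4,5,6,7,8,9,11} and {13}.
Refine {1,2,3,4,5,6,7,8,9,11} on symbol p: members go to different blocks, giving {2,3,4,5,6,7,8,9,11} and {1}.
Refine {2,3,4,5,6,7,8,9,11} on symbol p: members go to different blocks, giving {3,7,8,9,11} and {2,4,5,6}.
On input q, block {3,7,8,9,11} splits into {3,7,8,11} and {9}.
Split {2,4,5,6} by δ(·,p) → {2,4} and {5,6}.
Split {3,7,8,11} by δ(·,q) → {3,8} and {7,11}.
Split {2,4} by δ(·,p) → {2} and {4}.
The partition is now stable with 10 blocks: {10} | {3,8} | {12} | {13} | {1} | {2} | {9} | {5,6} | {7,11} | {4}.

10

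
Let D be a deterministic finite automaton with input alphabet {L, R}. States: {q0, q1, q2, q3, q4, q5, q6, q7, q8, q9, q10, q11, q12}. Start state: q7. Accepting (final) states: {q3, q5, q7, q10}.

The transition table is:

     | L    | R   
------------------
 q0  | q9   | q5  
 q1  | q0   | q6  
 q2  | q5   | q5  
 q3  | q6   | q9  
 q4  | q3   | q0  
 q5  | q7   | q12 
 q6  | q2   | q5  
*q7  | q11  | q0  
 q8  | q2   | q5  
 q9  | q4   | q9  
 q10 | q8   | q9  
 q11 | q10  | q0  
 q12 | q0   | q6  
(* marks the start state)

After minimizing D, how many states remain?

Reachable states from the start: {q0,q2,q3,q4,q5,q6,q7,q8,q9,q10,q11,q12}. Unreachable: {q1} — drop them.
P0 = {q3,q5,q7,q10} | {q0,q2,q4,q6,q8,q9,q11,q12}.
On input L, block {q3,q5,q7,q10} splits into {q3,q7,q10} and {q5}.
Refine {q0,q2,q4,q6,q8,q9,q11,q12} on symbol L: members go to different blocks, giving {q0,q6,q8,q9,q12} and {q4,q11} and {q2}.
Split {q3,q7,q10} by δ(·,L) → {q3,q10} and {q7}.
Refine {q0,q6,q8,q9,q12} on symbol L: members go to different blocks, giving {q0,q12} and {q6,q8} and {q9}.
Refine {q0,q12} on symbol L: members go to different blocks, giving {q0} and {q12}.
No further refinement is possible. Final partition (9 blocks): {q3,q10} | {q0} | {q5} | {q4,q11} | {q2} | {q7} | {q6,q8} | {q9} | {q12}.

9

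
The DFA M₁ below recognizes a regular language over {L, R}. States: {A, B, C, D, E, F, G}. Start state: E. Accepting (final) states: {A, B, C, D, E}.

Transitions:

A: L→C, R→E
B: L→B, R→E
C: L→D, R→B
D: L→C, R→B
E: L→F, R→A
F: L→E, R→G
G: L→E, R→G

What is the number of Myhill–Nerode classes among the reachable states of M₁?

All states are reachable from the start state.
Initial partition by acceptance: {A,B,C,D,E} | {F,G}.
Refine {A,B,C,D,E} on symbol L: members go to different blocks, giving {A,B,C,D} and {E}.
Refine {A,B,C,D} on symbol R: members go to different blocks, giving {A,B} and {C,D}.
Split {A,B} by δ(·,L) → {A} and {B}.
No further refinement is possible. Final partition (5 blocks): {A} | {F,G} | {E} | {C,D} | {B}.

5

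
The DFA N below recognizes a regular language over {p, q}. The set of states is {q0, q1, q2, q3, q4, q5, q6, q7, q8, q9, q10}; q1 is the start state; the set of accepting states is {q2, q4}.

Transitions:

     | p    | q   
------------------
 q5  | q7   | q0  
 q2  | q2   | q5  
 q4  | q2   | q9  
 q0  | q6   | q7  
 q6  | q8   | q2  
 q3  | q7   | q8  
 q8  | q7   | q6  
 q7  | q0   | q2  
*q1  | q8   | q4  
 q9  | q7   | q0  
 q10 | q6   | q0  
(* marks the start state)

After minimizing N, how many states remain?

First remove the unreachable states {q3,q10}; 9 states remain.
P0 = {q2,q4} | {q0,q1,q5,q6,q7,q8,q9}.
On input q, block {q0,q1,q5,q6,q7,q8,q9} splits into {q0,q5,q8,q9} and {q1,q6,q7}.
On input q, block {q0,q5,q8,q9} splits into {q0,q8} and {q5,q9}.
No further refinement is possible. Final partition (4 blocks): {q2,q4} | {q0,q8} | {q1,q6,q7} | {q5,q9}.

4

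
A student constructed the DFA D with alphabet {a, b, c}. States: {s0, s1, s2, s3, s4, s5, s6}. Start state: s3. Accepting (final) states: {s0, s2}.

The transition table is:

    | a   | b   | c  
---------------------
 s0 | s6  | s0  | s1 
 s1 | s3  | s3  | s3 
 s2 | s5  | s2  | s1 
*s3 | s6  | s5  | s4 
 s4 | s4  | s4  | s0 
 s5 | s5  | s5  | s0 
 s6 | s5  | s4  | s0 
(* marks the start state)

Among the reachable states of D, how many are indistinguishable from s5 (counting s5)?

3

States {s2} cannot be reached from the start state, so discard them.
P0 = {s0} | {s1,s3,s4,s5,s6}.
Split {s1,s3,s4,s5,s6} by δ(·,c) → {s4,s5,s6} and {s1,s3}.
Refine {s1,s3} on symbol a: members go to different blocks, giving {s1} and {s3}.
The partition is now stable with 4 blocks: {s0} | {s4,s5,s6} | {s1} | {s3}.
State s5 belongs to the block {s4,s5,s6}, which has 3 states.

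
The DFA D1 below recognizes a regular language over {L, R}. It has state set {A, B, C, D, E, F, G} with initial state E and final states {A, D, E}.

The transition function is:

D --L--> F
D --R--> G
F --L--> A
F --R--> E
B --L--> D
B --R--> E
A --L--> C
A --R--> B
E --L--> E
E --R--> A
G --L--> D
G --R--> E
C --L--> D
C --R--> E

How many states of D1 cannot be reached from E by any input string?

0

A breadth-first search from the start state visits every state.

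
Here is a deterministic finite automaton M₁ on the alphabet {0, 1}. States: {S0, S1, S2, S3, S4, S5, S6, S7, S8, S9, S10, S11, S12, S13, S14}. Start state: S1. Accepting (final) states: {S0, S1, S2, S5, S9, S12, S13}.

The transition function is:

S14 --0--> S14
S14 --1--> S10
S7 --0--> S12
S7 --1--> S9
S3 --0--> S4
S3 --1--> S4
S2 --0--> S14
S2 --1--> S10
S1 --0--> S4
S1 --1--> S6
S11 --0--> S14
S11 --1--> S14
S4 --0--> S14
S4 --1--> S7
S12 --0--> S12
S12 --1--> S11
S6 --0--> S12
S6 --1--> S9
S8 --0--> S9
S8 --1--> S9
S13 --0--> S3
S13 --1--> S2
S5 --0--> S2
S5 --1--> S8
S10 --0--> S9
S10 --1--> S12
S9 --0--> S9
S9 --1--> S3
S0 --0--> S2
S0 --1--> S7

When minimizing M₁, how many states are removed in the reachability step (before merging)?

No path from S1 leads to S0, S2, S5, S8, S13; the other 10 states are all reachable.

5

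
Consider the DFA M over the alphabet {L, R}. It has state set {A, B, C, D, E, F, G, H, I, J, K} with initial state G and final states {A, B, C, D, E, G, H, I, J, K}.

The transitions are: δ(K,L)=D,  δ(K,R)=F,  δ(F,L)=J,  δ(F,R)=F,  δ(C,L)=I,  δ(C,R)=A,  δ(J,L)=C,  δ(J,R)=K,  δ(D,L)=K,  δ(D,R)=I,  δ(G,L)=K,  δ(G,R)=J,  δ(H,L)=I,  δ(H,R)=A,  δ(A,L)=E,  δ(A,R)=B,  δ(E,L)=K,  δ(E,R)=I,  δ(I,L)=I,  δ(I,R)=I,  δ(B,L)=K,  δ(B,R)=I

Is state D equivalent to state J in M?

Reachable states from the start: {A,B,C,D,E,F,G,I,J,K}. Unreachable: {H} — drop them.
Start with accepting vs non-accepting: {A,B,C,D,E,G,I,J,K} | {F}.
Split {A,B,C,D,E,G,I,J,K} by δ(·,R) → {A,B,C,D,E,G,I,J} and {K}.
Split {A,B,C,D,E,G,I,J} by δ(·,L) → {A,C,I,J} and {B,D,E,G}.
Refine {A,C,I,J} on symbol L: members go to different blocks, giving {C,I,J} and {A}.
Refine {C,I,J} on symbol R: members go to different blocks, giving {C} and {I} and {J}.
On input R, block {B,D,E,G} splits into {B,D,E} and {G}.
Stable partition: {C} | {F} | {K} | {B,D,E} | {A} | {I} | {J} | {G} — 8 equivalence classes.
D and J end up in different blocks, so they are distinguishable. For instance, the string 'LR' is accepted from only J.

No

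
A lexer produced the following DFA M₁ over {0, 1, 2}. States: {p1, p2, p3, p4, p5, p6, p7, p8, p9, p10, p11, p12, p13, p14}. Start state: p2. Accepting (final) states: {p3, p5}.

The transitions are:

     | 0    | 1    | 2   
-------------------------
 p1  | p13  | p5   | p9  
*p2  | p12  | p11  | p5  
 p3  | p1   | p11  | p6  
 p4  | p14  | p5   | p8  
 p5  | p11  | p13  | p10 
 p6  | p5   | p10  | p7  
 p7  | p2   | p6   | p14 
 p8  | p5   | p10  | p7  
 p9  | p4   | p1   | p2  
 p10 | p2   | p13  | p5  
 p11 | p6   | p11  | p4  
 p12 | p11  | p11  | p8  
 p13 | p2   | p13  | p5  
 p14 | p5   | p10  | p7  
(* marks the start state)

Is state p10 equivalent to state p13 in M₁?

Yes

First remove the unreachable states {p1,p3,p9}; 11 states remain.
Start with accepting vs non-accepting: {p5} | {p2,p4,p6,p7,p8,p10,p11,p12,p13,p14}.
Split {p2,p4,p6,p7,p8,p10,p11,p12,p13,p14} by δ(·,0) → {p2,p4,p7,p10,p11,p12,p13} and {p6,p8,p14}.
Refine {p2,p4,p7,p10,p11,p12,p13} on symbol 0: members go to different blocks, giving {p2,p7,p10,p12,p13} and {p4,p11}.
Split {p2,p7,p10,p12,p13} by δ(·,0) → {p2,p7,p10,p13} and {p12}.
Refine {p2,p7,p10,p13} on symbol 0: members go to different blocks, giving {p7,p10,p13} and {p2}.
Split {p7,p10,p13} by δ(·,1) → {p10,p13} and {p7}.
Split {p4,p11} by δ(·,1) → {p4} and {p11}.
The partition is now stable with 8 blocks: {p5} | {p10,p13} | {p6,p8,p14} | {p4} | {p12} | {p2} | {p7} | {p11}.
p10 and p13 lie in the same block of the stable partition, so they are equivalent — no string distinguishes them.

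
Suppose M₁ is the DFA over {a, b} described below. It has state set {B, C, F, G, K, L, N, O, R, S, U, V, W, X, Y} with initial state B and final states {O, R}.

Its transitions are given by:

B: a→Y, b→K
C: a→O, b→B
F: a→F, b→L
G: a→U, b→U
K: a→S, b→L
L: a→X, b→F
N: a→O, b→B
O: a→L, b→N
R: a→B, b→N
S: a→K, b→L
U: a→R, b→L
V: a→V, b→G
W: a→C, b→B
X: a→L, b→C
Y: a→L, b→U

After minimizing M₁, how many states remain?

5

States {G,V,W} cannot be reached from the start state, so discard them.
Start with accepting vs non-accepting: {O,R} | {B,C,F,K,L,N,S,U,X,Y}.
Split {B,C,F,K,L,N,S,U,X,Y} by δ(·,a) → {B,F,K,L,S,X,Y} and {C,N,U}.
Split {B,F,K,L,S,X,Y} by δ(·,b) → {B,F,K,L,S} and {X,Y}.
On input a, block {B,F,K,L,S} splits into {F,K,S} and {B,L}.
The partition is now stable with 5 blocks: {O,R} | {F,K,S} | {C,N,U} | {X,Y} | {B,L}.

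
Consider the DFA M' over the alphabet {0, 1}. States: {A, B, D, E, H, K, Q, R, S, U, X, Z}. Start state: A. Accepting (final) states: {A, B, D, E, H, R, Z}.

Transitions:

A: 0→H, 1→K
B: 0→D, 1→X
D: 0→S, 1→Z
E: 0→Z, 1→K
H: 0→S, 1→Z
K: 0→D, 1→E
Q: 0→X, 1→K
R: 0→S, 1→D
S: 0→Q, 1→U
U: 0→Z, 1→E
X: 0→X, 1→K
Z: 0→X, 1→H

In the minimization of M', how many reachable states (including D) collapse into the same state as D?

3

Reachable states from the start: {A,D,E,H,K,Q,S,U,X,Z}. Unreachable: {B,R} — drop them.
Initial partition by acceptance: {A,D,E,H,Z} | {K,Q,S,U,X}.
On input 0, block {A,D,E,H,Z} splits into {D,H,Z} and {A,E}.
Split {K,Q,S,U,X} by δ(·,0) → {Q,S,X} and {K,U}.
Stable partition: {D,H,Z} | {Q,S,X} | {A,E} | {K,U} — 4 equivalence classes.
State D belongs to the block {D,H,Z}, which has 3 states.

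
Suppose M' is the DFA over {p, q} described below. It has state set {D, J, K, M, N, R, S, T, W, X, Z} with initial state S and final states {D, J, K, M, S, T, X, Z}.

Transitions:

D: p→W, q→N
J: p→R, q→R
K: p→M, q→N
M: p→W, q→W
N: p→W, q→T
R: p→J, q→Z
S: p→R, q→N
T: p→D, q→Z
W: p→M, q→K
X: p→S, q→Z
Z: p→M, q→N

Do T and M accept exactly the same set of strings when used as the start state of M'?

First remove the unreachable states {X}; 10 states remain.
Start with accepting vs non-accepting: {D,J,K,M,S,T,Z} | {N,R,W}.
On input p, block {D,J,K,M,S,T,Z} splits into {D,J,M,S} and {K,T,Z}.
Split {N,R,W} by δ(·,p) → {R,W} and {N}.
Split {D,J,M,S} by δ(·,q) → {J,M} and {D,S}.
Split {K,T,Z} by δ(·,p) → {K,Z} and {T}.
The partition is now stable with 6 blocks: {J,M} | {R,W} | {K,Z} | {N} | {D,S} | {T}.
T and M end up in different blocks, so they are distinguishable. For instance, the string 'p' is accepted from only T.

No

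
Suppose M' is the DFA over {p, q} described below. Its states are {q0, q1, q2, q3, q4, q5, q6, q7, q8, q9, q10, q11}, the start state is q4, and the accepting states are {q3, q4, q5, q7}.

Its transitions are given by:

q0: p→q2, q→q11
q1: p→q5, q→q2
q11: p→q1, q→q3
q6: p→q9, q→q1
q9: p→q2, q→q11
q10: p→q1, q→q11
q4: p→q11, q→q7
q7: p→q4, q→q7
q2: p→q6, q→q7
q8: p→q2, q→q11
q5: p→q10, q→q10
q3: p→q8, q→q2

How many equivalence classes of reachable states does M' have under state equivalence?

10

Reachable states from the start: {q1,q2,q3,q4,q5,q6,q7,q8,q9,q10,q11}. Unreachable: {q0} — drop them.
Start with accepting vs non-accepting: {q3,q4,q5,q7} | {q1,q2,q6,q8,q9,q10,q11}.
Refine {q3,q4,q5,q7} on symbol p: members go to different blocks, giving {q3,q4,q5} and {q7}.
Split {q3,q4,q5} by δ(·,q) → {q3,q5} and {q4}.
Refine {q1,q2,q6,q8,q9,q10,q11} on symbol p: members go to different blocks, giving {q2,q6,q8,q9,q10,q11} and {q1}.
Refine {q2,q6,q8,q9,q10,q11} on symbol p: members go to different blocks, giving {q2,q6,q8,q9} and {q10,q11}.
On input p, block {q3,q5} splits into {q3} and {q5}.
On input q, block {q2,q6,q8,q9} splits into {q8,q9} and {q2} and {q6}.
Refine {q10,q11} on symbol q: members go to different blocks, giving {q10} and {q11}.
The partition is now stable with 10 blocks: {q3} | {q8,q9} | {q7} | {q4} | {q1} | {q10} | {q5} | {q2} | {q6} | {q11}.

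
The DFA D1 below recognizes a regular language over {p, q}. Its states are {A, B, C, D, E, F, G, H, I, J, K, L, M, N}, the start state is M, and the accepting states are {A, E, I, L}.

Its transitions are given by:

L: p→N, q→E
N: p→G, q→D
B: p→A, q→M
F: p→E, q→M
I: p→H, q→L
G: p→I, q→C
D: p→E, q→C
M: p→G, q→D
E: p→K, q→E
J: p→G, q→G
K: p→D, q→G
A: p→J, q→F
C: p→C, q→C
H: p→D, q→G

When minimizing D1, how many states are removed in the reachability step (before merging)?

4

Starting at M and following transitions, the reachable set is {C, D, E, G, H, I, K, L, M, N}. That leaves A, B, F, J unreachable — 4 in total.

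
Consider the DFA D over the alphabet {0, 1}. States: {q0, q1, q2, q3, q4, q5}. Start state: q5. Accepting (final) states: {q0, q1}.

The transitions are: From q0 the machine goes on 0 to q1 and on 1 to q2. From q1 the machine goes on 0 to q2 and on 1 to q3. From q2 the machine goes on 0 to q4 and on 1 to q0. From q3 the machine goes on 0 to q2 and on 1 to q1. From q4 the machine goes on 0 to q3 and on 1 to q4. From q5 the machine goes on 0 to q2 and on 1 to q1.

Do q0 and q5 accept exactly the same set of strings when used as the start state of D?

No

All states are reachable from the start state.
Initial partition by acceptance: {q0,q1} | {q2,q3,q4,q5}.
On input 0, block {q0,q1} splits into {q0} and {q1}.
Split {q2,q3,q4,q5} by δ(·,1) → {q3,q5} and {q2} and {q4}.
The partition is now stable with 5 blocks: {q0} | {q3,q5} | {q1} | {q2} | {q4}.
q0 and q5 end up in different blocks, so they are distinguishable. For instance, the string 'ε' is accepted from only q0.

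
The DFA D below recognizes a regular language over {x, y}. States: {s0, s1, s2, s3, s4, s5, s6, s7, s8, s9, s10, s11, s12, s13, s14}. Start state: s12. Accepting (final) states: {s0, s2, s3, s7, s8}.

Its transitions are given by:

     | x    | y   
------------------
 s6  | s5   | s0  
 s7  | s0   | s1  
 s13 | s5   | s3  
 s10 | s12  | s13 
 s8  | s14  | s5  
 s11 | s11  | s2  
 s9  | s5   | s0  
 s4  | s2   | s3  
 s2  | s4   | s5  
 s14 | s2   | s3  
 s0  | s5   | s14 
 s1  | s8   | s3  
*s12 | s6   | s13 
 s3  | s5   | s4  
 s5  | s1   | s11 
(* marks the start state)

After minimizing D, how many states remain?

Reachable states from the start: {s0,s1,s2,s3,s4,s5,s6,s8,s11,s12,s13,s14}. Unreachable: {s7,s9,s10} — drop them.
Initial partition by acceptance: {s0,s2,s3,s8} | {s1,s4,s5,s6,s11,s12,s13,s14}.
On input x, block {s1,s4,s5,s6,s11,s12,s13,s14} splits into {s5,s6,s11,s12,s13} and {s1,s4,s14}.
Split {s0,s2,s3,s8} by δ(·,x) → {s0,s3} and {s2,s8}.
Split {s5,s6,s11,s12,s13} by δ(·,x) → {s6,s11,s12,s13} and {s5}.
Split {s6,s11,s12,s13} by δ(·,x) → {s6,s13} and {s11,s12}.
On input x, block {s11,s12} splits into {s11} and {s12}.
Stable partition: {s0,s3} | {s6,s13} | {s1,s4,s14} | {s2,s8} | {s5} | {s11} | {s12} — 7 equivalence classes.

7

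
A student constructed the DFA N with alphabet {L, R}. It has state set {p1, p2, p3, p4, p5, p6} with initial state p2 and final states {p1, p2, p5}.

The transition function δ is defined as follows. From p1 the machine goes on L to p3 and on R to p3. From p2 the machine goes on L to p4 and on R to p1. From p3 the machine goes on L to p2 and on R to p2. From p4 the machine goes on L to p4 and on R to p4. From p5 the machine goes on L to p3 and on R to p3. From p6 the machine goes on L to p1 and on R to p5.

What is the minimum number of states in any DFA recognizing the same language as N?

4

Reachable states from the start: {p1,p2,p3,p4}. Unreachable: {p5,p6} — drop them.
Initial partition by acceptance: {p1,p2} | {p3,p4}.
Refine {p1,p2} on symbol R: members go to different blocks, giving {p1} and {p2}.
Refine {p3,p4} on symbol L: members go to different blocks, giving {p3} and {p4}.
Stable partition: {p1} | {p3} | {p2} | {p4} — 4 equivalence classes.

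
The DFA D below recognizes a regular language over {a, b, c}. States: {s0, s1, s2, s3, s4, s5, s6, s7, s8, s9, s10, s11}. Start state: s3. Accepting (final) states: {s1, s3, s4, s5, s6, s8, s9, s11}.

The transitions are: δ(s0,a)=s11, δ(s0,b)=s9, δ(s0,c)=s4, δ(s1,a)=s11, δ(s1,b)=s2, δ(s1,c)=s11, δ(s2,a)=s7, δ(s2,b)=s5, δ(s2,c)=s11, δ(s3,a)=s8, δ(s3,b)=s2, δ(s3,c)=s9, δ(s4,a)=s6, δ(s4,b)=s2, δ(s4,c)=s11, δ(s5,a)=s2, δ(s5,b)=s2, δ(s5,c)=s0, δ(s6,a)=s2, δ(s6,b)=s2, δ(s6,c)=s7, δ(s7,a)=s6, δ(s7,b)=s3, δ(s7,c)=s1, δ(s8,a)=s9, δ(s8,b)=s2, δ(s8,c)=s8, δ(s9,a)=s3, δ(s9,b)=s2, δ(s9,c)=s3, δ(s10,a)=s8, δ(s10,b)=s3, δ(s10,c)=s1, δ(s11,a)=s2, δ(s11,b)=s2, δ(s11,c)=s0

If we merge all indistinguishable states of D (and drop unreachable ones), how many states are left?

Reachable states from the start: {s0,s1,s2,s3,s4,s5,s6,s7,s8,s9,s11}. Unreachable: {s10} — drop them.
Initial partition by acceptance: {s1,s3,s4,s5,s6,s8,s9,s11} | {s0,s2,s7}.
Split {s1,s3,s4,s5,s6,s8,s9,s11} by δ(·,a) → {s1,s3,s4,s8,s9} and {s5,s6,s11}.
On input a, block {s1,s3,s4,s8,s9} splits into {s3,s8,s9} and {s1,s4}.
On input a, block {s0,s2,s7} splits into {s0,s7} and {s2}.
Stable partition: {s3,s8,s9} | {s0,s7} | {s5,s6,s11} | {s1,s4} | {s2} — 5 equivalence classes.

5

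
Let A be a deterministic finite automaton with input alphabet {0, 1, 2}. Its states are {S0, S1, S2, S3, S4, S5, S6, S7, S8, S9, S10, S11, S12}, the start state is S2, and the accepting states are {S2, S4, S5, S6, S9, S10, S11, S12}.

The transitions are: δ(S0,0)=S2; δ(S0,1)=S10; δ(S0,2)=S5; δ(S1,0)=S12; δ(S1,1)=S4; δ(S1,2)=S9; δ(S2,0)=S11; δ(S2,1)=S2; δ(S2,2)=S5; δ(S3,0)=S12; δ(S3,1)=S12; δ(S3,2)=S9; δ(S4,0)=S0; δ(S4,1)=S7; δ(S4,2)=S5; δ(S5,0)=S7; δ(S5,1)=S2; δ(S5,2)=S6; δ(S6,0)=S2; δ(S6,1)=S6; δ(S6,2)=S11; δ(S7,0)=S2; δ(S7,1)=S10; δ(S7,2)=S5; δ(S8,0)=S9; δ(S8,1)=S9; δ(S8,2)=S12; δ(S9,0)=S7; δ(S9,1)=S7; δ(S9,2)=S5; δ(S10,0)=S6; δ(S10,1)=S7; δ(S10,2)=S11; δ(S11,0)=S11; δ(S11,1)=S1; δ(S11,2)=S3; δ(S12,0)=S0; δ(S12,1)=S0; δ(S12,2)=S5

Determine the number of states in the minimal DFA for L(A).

8

First remove the unreachable states {S8}; 12 states remain.
Start with accepting vs non-accepting: {S2,S4,S5,S6,S9,S10,S11,S12} | {S0,S1,S3,S7}.
Split {S2,S4,S5,S6,S9,S10,S11,S12} by δ(·,0) → {S2,S6,S10,S11} and {S4,S5,S9,S12}.
Refine {S2,S6,S10,S11} on symbol 1: members go to different blocks, giving {S2,S6} and {S10,S11}.
Refine {S2,S6} on symbol 0: members go to different blocks, giving {S2} and {S6}.
Refine {S0,S1,S3,S7} on symbol 0: members go to different blocks, giving {S0,S7} and {S1,S3}.
Split {S4,S5,S9,S12} by δ(·,1) → {S4,S9,S12} and {S5}.
On input 0, block {S10,S11} splits into {S10} and {S11}.
Stable partition: {S2} | {S0,S7} | {S4,S9,S12} | {S10} | {S6} | {S1,S3} | {S5} | {S11} — 8 equivalence classes.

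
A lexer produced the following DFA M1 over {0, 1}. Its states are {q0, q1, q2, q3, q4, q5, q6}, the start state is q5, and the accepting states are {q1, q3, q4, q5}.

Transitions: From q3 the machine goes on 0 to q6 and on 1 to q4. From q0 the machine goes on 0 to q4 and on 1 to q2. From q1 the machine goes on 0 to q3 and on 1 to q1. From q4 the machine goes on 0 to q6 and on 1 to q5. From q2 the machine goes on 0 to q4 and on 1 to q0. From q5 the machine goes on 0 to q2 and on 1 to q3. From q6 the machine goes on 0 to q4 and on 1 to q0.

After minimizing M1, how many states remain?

First remove the unreachable states {q1}; 6 states remain.
Initial partition by acceptance: {q3,q4,q5} | {q0,q2,q6}.
The partition is now stable with 2 blocks: {q3,q4,q5} | {q0,q2,q6}.

2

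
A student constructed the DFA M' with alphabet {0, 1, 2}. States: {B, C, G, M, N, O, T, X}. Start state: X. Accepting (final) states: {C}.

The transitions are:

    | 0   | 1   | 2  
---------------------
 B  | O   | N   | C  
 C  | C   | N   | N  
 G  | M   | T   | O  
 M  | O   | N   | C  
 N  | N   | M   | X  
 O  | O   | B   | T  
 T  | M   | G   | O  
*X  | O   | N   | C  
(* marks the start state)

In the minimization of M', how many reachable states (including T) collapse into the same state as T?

All states are reachable from the start state.
Initial partition by acceptance: {C} | {B,G,M,N,O,T,X}.
Refine {B,G,M,N,O,T,X} on symbol 2: members go to different blocks, giving {G,N,O,T} and {B,M,X}.
Split {G,N,O,T} by δ(·,0) → {N,O} and {G,T}.
Split {N,O} by δ(·,2) → {O} and {N}.
The partition is now stable with 5 blocks: {C} | {O} | {B,M,X} | {G,T} | {N}.
The equivalence class containing T is {G,T}, of size 2.

2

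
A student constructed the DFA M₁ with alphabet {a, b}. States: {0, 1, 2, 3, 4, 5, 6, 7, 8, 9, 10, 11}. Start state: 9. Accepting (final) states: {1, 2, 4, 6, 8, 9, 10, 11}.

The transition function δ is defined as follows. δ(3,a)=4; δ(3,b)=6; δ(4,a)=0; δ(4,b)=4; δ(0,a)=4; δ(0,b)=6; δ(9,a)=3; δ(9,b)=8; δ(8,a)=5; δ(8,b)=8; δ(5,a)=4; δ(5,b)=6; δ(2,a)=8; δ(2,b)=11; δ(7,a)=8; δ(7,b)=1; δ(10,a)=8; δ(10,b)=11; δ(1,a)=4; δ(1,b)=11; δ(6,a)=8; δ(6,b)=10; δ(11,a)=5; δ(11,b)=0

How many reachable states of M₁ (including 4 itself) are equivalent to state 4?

3

Reachable states from the start: {0,3,4,5,6,8,9,10,11}. Unreachable: {1,2,7} — drop them.
Initial partition by acceptance: {4,6,8,9,10,11} | {0,3,5}.
Refine {4,6,8,9,10,11} on symbol a: members go to different blocks, giving {4,8,9,11} and {6,10}.
On input b, block {4,8,9,11} splits into {4,8,9} and {11}.
Refine {6,10} on symbol b: members go to different blocks, giving {6} and {10}.
No further refinement is possible. Final partition (5 blocks): {4,8,9} | {0,3,5} | {6} | {11} | {10}.
State 4 belongs to the block {4,8,9}, which has 3 states.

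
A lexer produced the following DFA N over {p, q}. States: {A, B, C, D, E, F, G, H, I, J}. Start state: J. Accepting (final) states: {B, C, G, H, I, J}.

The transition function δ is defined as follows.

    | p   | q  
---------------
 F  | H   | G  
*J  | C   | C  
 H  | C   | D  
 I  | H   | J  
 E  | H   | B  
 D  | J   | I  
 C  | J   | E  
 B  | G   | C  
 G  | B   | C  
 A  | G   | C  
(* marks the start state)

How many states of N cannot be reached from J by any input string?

2

BFS from J reaches {B, C, D, E, G, H, I, J}; the 2 state(s) A, F are never visited.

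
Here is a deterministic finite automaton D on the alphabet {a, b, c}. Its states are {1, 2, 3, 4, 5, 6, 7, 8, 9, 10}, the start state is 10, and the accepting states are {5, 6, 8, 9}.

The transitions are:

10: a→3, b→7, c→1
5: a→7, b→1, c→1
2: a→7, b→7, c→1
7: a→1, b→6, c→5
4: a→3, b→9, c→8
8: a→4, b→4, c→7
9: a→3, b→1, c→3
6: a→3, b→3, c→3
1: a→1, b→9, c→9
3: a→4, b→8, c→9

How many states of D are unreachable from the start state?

Starting at 10 and following transitions, the reachable set is {1, 3, 4, 5, 6, 7, 8, 9, 10}. That leaves 2 unreachable — 1 in total.

1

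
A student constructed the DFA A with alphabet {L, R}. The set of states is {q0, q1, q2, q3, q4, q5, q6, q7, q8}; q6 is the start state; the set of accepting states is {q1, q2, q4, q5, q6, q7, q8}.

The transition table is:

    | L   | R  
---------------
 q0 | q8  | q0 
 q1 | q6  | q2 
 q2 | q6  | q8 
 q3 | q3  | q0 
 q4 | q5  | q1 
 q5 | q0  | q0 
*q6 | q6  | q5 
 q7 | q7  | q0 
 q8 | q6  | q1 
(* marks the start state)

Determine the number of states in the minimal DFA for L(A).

States {q3,q4,q7} cannot be reached from the start state, so discard them.
Initial partition by acceptance: {q1,q2,q5,q6,q8} | {q0}.
Refine {q1,q2,q5,q6,q8} on symbol L: members go to different blocks, giving {q1,q2,q6,q8} and {q5}.
Split {q1,q2,q6,q8} by δ(·,R) → {q1,q2,q8} and {q6}.
The partition is now stable with 4 blocks: {q1,q2,q8} | {q0} | {q5} | {q6}.

4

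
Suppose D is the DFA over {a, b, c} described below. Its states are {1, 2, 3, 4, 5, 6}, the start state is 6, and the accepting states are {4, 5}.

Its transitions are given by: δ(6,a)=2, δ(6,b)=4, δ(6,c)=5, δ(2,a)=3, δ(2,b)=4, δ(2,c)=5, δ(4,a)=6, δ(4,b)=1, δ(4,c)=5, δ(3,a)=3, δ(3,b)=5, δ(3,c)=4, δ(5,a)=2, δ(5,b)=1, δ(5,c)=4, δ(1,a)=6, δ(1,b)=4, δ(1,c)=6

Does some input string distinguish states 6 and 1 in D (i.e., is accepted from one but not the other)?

Yes

All states are reachable from the start state.
Initial partition by acceptance: {4,5} | {1,2,3,6}.
Refine {1,2,3,6} on symbol c: members go to different blocks, giving {2,3,6} and {1}.
No further refinement is possible. Final partition (3 blocks): {4,5} | {2,3,6} | {1}.
6 and 1 end up in different blocks, so they are distinguishable. For instance, the string 'c' is accepted from only 6.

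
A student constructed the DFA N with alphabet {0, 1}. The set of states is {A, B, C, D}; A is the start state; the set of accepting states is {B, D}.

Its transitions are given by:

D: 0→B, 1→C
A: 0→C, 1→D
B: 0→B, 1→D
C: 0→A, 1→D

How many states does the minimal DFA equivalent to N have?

3

Initial partition by acceptance: {B,D} | {A,C}.
Refine {B,D} on symbol 1: members go to different blocks, giving {B} and {D}.
Stable partition: {B} | {A,C} | {D} — 3 equivalence classes.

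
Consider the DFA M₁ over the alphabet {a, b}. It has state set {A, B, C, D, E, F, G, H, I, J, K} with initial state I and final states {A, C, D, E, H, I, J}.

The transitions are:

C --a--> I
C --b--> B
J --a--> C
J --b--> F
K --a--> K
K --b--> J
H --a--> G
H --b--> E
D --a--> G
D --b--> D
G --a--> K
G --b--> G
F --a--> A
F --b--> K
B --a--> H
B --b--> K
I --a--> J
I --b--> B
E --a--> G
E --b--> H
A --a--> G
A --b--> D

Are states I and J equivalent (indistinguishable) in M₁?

Initial partition by acceptance: {A,C,D,E,H,I,J} | {B,F,G,K}.
On input a, block {A,C,D,E,H,I,J} splits into {A,D,E,H} and {C,I,J}.
Split {B,F,G,K} by δ(·,a) → {B,F} and {G,K}.
Refine {G,K} on symbol b: members go to different blocks, giving {G} and {K}.
The partition is now stable with 5 blocks: {A,D,E,H} | {B,F} | {C,I,J} | {G} | {K}.
I and J lie in the same block of the stable partition, so they are equivalent — no string distinguishes them.

Yes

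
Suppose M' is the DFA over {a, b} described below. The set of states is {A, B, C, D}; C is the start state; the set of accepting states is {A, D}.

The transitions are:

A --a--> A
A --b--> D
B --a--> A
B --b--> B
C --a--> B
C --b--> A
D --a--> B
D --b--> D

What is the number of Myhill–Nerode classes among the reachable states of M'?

Every state is reachable, so we keep all 4.
Start with accepting vs non-accepting: {A,D} | {B,C}.
Refine {A,D} on symbol a: members go to different blocks, giving {A} and {D}.
Split {B,C} by δ(·,a) → {B} and {C}.
The partition is now stable with 4 blocks: {A} | {B} | {D} | {C}.

4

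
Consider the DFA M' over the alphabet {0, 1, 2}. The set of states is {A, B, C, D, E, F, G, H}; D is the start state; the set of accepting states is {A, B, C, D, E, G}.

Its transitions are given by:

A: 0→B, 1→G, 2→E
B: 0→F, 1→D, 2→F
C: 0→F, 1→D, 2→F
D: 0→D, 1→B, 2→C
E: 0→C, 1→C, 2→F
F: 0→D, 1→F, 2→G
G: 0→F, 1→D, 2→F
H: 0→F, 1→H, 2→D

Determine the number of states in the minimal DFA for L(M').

3

States {A,E,H} cannot be reached from the start state, so discard them.
Initial partition by acceptance: {B,C,D,G} | {F}.
On input 0, block {B,C,D,G} splits into {B,C,G} and {D}.
Stable partition: {B,C,G} | {F} | {D} — 3 equivalence classes.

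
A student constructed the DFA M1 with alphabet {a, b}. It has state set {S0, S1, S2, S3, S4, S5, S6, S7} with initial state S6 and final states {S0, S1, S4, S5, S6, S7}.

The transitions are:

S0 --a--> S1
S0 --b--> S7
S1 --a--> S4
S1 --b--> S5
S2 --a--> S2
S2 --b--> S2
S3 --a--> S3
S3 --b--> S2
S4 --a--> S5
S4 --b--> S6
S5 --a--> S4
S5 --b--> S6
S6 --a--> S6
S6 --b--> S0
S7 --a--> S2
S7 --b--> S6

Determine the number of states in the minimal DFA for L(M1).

6

Reachable states from the start: {S0,S1,S2,S4,S5,S6,S7}. Unreachable: {S3} — drop them.
Initial partition by acceptance: {S0,S1,S4,S5,S6,S7} | {S2}.
Split {S0,S1,S4,S5,S6,S7} by δ(·,a) → {S0,S1,S4,S5,S6} and {S7}.
Split {S0,S1,S4,S5,S6} by δ(·,b) → {S1,S4,S5,S6} and {S0}.
Split {S1,S4,S5,S6} by δ(·,b) → {S1,S4,S5} and {S6}.
Refine {S1,S4,S5} on symbol b: members go to different blocks, giving {S4,S5} and {S1}.
No further refinement is possible. Final partition (6 blocks): {S4,S5} | {S2} | {S7} | {S0} | {S6} | {S1}.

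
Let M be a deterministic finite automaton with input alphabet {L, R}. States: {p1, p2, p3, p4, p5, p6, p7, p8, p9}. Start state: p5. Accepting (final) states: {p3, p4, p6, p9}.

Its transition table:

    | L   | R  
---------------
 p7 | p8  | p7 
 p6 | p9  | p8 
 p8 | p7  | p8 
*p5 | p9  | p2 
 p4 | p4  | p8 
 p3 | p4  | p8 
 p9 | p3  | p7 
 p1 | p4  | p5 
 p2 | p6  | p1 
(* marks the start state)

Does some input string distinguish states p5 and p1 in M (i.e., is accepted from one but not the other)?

No

Every state is reachable, so we keep all 9.
P0 = {p3,p4,p6,p9} | {p1,p2,p5,p7,p8}.
Split {p1,p2,p5,p7,p8} by δ(·,L) → {p1,p2,p5} and {p7,p8}.
No further refinement is possible. Final partition (3 blocks): {p3,p4,p6,p9} | {p1,p2,p5} | {p7,p8}.
p5 and p1 lie in the same block of the stable partition, so they are equivalent — no string distinguishes them.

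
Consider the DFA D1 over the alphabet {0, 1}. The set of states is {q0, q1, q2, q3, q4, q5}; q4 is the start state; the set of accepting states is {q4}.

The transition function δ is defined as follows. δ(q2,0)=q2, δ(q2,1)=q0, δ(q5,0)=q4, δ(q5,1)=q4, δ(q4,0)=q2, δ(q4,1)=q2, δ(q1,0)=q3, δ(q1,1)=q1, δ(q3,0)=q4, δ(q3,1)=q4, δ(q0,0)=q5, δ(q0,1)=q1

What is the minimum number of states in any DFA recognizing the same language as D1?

4

All states are reachable from the start state.
Start with accepting vs non-accepting: {q4} | {q0,q1,q2,q3,q5}.
On input 0, block {q0,q1,q2,q3,q5} splits into {q0,q1,q2} and {q3,q5}.
Split {q0,q1,q2} by δ(·,0) → {q0,q1} and {q2}.
The partition is now stable with 4 blocks: {q4} | {q0,q1} | {q3,q5} | {q2}.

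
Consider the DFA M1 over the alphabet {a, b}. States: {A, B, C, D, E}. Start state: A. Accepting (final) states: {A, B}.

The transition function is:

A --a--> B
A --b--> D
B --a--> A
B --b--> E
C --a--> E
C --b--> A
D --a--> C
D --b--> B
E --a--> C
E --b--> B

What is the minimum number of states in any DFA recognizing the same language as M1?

Start with accepting vs non-accepting: {A,B} | {C,D,E}.
Stable partition: {A,B} | {C,D,E} — 2 equivalence classes.

2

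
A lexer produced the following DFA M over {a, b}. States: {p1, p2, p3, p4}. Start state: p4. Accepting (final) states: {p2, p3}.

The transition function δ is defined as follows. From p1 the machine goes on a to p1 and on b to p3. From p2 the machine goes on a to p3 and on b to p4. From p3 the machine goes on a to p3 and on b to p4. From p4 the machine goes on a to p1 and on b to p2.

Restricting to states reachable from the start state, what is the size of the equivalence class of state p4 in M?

2

Start with accepting vs non-accepting: {p2,p3} | {p1,p4}.
No further refinement is possible. Final partition (2 blocks): {p2,p3} | {p1,p4}.
The equivalence class containing p4 is {p1,p4}, of size 2.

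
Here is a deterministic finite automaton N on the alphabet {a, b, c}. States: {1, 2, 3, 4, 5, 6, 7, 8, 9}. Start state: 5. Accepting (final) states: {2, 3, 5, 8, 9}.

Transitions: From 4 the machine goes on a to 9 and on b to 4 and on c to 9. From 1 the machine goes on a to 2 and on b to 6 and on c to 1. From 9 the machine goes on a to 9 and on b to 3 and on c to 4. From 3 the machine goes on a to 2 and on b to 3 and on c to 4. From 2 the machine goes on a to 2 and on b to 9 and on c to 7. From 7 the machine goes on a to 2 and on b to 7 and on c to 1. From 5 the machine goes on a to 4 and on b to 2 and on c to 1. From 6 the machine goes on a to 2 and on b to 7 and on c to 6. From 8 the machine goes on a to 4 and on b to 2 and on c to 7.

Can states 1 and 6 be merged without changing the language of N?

Yes

Reachable states from the start: {1,2,3,4,5,6,7,9}. Unreachable: {8} — drop them.
Start with accepting vs non-accepting: {2,3,5,9} | {1,4,6,7}.
Refine {2,3,5,9} on symbol a: members go to different blocks, giving {2,3,9} and {5}.
On input c, block {1,4,6,7} splits into {1,6,7} and {4}.
On input c, block {2,3,9} splits into {3,9} and {2}.
Split {3,9} by δ(·,a) → {3} and {9}.
Stable partition: {3} | {1,6,7} | {5} | {4} | {2} | {9} — 6 equivalence classes.
1 and 6 lie in the same block of the stable partition, so they are equivalent — no string distinguishes them.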